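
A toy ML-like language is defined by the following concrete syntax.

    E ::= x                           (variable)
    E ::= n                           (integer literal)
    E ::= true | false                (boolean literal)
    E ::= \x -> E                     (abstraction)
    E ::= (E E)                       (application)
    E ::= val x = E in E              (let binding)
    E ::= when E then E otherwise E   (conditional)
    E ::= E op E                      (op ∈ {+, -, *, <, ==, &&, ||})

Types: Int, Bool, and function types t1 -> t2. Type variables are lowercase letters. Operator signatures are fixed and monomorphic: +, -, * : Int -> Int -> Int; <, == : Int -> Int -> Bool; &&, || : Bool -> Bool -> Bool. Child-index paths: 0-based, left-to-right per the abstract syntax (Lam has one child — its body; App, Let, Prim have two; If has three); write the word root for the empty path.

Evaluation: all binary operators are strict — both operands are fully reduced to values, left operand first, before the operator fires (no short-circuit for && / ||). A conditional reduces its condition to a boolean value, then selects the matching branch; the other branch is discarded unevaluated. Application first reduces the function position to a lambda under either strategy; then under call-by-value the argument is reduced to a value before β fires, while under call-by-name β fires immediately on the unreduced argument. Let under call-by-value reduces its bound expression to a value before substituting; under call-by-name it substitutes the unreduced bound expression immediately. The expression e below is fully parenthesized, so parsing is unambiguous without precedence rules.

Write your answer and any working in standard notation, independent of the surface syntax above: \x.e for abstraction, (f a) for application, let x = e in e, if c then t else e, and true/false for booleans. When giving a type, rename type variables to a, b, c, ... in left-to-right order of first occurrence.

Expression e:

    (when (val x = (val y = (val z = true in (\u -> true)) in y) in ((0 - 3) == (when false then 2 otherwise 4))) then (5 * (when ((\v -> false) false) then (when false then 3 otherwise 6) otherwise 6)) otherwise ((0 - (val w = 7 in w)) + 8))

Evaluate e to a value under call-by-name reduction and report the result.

Answer: 1

Derivation:
step 0: (if (let x = (let y = (let z = true in (\u.true)) in y) in ((0 - 3) == (if false then 2 else 4))) then (5 * (if ((\v.false) false) then (if false then 3 else 6) else 6)) else ((0 - (let w = 7 in w)) + 8))
step 1: [let@0] (if ((0 - 3) == (if false then 2 else 4)) then (5 * (if ((\v.false) false) then (if false then 3 else 6) else 6)) else ((0 - (let w = 7 in w)) + 8))
step 2: [delta@0.0] (if (-3 == (if false then 2 else 4)) then (5 * (if ((\v.false) false) then (if false then 3 else 6) else 6)) else ((0 - (let w = 7 in w)) + 8))
step 3: [if@0.1] (if (-3 == 4) then (5 * (if ((\v.false) false) then (if false then 3 else 6) else 6)) else ((0 - (let w = 7 in w)) + 8))
step 4: [delta@0] (if false then (5 * (if ((\v.false) false) then (if false then 3 else 6) else 6)) else ((0 - (let w = 7 in w)) + 8))
step 5: [if@root] ((0 - (let w = 7 in w)) + 8)
step 6: [let@0.1] ((0 - 7) + 8)
step 7: [delta@0] (-7 + 8)
step 8: [delta@root] 1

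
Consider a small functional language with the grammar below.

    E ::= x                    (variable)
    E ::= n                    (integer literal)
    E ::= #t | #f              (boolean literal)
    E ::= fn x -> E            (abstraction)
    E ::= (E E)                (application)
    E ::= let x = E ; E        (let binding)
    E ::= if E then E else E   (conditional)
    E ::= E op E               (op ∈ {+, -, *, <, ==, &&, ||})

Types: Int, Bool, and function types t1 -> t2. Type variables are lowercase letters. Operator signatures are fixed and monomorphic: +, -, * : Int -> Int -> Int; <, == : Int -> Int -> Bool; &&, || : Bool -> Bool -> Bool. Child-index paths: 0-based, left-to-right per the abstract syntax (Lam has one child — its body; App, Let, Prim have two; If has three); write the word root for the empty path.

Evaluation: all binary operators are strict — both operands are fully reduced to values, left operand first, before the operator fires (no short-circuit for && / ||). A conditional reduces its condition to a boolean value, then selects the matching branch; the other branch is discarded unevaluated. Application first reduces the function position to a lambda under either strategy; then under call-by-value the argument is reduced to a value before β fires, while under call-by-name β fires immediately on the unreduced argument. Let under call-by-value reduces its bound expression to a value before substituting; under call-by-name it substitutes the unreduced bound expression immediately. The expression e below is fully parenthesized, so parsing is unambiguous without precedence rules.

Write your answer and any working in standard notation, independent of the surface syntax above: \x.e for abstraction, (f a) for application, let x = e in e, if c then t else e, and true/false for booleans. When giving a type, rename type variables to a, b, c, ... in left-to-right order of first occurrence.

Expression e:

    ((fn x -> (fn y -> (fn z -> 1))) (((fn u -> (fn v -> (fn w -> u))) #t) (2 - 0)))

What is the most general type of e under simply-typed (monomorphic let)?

Derivation:
\z._ : c -> Int
\y._ : b -> c -> Int
\x._ : a -> b -> c -> Int
u : d
\w._ : f -> d
\v._ : e -> f -> d
\u._ : d -> e -> f -> d
  unify d -> e -> f -> d ~ Bool -> g
  unify d ~ Bool
  unify e -> f -> Bool ~ g
_ _ : e -> f -> Bool
  unify Int ~ Int
  unify Int ~ Int
  unify e -> f -> Bool ~ Int -> h
  unify e ~ Int
  unify f -> Bool ~ h
_ _ : f -> Bool
  unify a -> b -> c -> Int ~ (f -> Bool) -> i
  unify a ~ f -> Bool
  unify b -> c -> Int ~ i
_ _ : b -> c -> Int

Answer: a -> b -> Int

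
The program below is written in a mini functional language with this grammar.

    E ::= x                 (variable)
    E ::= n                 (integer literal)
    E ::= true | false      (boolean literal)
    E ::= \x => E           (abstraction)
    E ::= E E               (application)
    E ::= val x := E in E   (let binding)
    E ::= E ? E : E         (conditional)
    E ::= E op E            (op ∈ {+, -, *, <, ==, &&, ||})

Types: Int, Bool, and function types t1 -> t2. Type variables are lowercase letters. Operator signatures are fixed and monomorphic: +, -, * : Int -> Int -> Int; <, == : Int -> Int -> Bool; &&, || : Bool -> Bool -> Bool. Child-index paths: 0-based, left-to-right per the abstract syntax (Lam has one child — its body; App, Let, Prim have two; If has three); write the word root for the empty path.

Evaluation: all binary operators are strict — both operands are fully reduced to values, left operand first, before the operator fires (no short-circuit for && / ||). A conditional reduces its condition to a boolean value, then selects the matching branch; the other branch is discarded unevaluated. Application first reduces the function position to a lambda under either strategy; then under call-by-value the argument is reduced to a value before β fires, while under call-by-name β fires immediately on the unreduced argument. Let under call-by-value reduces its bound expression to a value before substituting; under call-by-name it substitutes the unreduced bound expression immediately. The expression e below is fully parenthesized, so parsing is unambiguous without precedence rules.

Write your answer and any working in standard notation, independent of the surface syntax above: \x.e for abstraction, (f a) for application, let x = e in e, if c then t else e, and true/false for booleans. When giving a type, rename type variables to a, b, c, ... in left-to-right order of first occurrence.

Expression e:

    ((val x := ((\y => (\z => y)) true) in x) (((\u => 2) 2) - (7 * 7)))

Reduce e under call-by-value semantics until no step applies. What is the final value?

Derivation:
step 0: ((let x = ((\y.(\z.y)) true) in x) (((\u.2) 2) - (7 * 7)))
step 1: [beta@0.0] ((let x = (\z.true) in x) (((\u.2) 2) - (7 * 7)))
step 2: [let@0] ((\z.true) (((\u.2) 2) - (7 * 7)))
step 3: [beta@1.0] ((\z.true) (2 - (7 * 7)))
step 4: [delta@1.1] ((\z.true) (2 - 49))
step 5: [delta@1] ((\z.true) -47)
step 6: [beta@root] true

Answer: true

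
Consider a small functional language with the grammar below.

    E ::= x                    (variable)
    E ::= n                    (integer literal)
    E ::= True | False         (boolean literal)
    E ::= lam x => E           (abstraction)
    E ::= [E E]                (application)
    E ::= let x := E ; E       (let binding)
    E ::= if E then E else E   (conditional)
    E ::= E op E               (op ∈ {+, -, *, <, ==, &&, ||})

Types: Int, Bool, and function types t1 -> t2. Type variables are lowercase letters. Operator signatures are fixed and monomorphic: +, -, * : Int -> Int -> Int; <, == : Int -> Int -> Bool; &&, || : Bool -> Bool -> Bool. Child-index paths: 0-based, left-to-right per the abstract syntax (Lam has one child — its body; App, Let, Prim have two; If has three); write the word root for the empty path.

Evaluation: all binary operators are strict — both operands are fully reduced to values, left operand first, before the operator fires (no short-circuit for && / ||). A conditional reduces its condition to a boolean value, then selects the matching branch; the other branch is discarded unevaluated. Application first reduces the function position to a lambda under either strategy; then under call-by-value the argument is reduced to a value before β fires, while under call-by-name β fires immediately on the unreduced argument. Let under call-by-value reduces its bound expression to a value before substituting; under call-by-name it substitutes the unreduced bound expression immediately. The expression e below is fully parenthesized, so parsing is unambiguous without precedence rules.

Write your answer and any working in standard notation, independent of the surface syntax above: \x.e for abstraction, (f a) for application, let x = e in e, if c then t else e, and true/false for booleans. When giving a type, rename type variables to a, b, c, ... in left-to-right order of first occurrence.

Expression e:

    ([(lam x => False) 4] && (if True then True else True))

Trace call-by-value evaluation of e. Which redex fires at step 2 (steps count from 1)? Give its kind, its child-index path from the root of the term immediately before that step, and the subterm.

Trace:
step 0: (((\x.false) 4) && (if true then true else true))
step 1: [beta@0] (false && (if true then true else true))
step 2: [if@1] (false && true)

Answer: if at 1 : (if true then true else true)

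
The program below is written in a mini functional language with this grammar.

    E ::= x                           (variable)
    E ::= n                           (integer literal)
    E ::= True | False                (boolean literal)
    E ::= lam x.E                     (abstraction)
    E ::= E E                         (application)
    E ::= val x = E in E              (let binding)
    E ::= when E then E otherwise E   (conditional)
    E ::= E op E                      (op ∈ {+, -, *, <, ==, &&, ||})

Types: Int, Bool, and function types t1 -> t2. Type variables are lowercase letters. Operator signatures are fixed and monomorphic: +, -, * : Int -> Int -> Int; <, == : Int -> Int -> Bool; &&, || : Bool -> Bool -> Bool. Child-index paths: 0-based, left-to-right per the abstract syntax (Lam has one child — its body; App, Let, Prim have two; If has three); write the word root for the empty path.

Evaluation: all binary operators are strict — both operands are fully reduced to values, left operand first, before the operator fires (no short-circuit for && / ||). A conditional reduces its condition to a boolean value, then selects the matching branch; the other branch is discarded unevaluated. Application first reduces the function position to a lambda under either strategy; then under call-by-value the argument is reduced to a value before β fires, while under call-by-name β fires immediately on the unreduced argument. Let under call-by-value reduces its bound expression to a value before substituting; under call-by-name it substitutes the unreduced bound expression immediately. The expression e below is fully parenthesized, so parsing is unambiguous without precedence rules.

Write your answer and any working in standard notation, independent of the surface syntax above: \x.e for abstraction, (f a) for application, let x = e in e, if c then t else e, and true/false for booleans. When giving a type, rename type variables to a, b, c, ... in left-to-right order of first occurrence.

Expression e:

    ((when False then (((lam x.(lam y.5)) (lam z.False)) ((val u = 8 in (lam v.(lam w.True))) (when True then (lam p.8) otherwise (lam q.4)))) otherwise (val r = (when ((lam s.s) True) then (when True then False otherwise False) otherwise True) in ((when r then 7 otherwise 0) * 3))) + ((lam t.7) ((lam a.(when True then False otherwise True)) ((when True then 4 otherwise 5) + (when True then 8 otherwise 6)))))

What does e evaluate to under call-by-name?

Trace:
step 0: ((if false then (((\x.(\y.5)) (\z.false)) ((let u = 8 in (\v.(\w.true))) (if true then (\p.8) else (\q.4)))) else (let r = (if ((\s.s) true) then (if true then false else false) else true) in ((if r then 7 else 0) * 3))) + ((\t.7) ((\a.(if true then false else true)) ((if true then 4 else 5) + (if true then 8 else 6)))))
step 1: [if@0] ((let r = (if ((\s.s) true) then (if true then false else false) else true) in ((if r then 7 else 0) * 3)) + ((\t.7) ((\a.(if true then false else true)) ((if true then 4 else 5) + (if true then 8 else 6)))))
step 2: [let@0] (((if (if ((\s.s) true) then (if true then false else false) else true) then 7 else 0) * 3) + ((\t.7) ((\a.(if true then false else true)) ((if true then 4 else 5) + (if true then 8 else 6)))))
step 3: [beta@0.0.0.0] (((if (if true then (if true then false else false) else true) then 7 else 0) * 3) + ((\t.7) ((\a.(if true then false else true)) ((if true then 4 else 5) + (if true then 8 else 6)))))
step 4: [if@0.0.0] (((if (if true then false else false) then 7 else 0) * 3) + ((\t.7) ((\a.(if true then false else true)) ((if true then 4 else 5) + (if true then 8 else 6)))))
step 5: [if@0.0.0] (((if false then 7 else 0) * 3) + ((\t.7) ((\a.(if true then false else true)) ((if true then 4 else 5) + (if true then 8 else 6)))))
step 6: [if@0.0] ((0 * 3) + ((\t.7) ((\a.(if true then false else true)) ((if true then 4 else 5) + (if true then 8 else 6)))))
step 7: [delta@0] (0 + ((\t.7) ((\a.(if true then false else true)) ((if true then 4 else 5) + (if true then 8 else 6)))))
step 8: [beta@1] (0 + 7)
step 9: [delta@root] 7

Answer: 7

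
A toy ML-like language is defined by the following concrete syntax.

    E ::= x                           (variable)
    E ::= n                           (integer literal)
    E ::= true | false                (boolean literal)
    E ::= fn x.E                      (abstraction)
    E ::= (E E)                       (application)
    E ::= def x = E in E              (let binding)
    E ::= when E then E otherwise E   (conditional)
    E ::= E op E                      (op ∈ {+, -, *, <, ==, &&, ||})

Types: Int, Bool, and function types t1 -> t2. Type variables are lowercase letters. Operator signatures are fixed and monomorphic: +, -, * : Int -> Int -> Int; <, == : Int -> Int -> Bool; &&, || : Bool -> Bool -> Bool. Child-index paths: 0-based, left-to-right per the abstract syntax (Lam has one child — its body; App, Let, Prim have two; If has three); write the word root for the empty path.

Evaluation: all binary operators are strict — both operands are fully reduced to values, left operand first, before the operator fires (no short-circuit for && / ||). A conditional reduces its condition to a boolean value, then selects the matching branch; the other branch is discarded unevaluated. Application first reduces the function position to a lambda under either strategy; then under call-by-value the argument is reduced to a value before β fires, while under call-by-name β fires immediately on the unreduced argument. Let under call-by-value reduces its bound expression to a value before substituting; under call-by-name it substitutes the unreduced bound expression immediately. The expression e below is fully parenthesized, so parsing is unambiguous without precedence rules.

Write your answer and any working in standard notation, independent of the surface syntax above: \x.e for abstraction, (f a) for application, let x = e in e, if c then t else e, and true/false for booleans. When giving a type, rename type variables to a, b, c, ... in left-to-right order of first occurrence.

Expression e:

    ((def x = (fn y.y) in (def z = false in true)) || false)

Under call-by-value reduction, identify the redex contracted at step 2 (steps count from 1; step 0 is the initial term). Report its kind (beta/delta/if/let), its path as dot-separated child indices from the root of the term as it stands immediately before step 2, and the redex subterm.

Answer: let at 0 : (let z = false in true)

Trace:
step 0: ((let x = (\y.y) in (let z = false in true)) || false)
step 1: [let@0] ((let z = false in true) || false)
step 2: [let@0] (true || false)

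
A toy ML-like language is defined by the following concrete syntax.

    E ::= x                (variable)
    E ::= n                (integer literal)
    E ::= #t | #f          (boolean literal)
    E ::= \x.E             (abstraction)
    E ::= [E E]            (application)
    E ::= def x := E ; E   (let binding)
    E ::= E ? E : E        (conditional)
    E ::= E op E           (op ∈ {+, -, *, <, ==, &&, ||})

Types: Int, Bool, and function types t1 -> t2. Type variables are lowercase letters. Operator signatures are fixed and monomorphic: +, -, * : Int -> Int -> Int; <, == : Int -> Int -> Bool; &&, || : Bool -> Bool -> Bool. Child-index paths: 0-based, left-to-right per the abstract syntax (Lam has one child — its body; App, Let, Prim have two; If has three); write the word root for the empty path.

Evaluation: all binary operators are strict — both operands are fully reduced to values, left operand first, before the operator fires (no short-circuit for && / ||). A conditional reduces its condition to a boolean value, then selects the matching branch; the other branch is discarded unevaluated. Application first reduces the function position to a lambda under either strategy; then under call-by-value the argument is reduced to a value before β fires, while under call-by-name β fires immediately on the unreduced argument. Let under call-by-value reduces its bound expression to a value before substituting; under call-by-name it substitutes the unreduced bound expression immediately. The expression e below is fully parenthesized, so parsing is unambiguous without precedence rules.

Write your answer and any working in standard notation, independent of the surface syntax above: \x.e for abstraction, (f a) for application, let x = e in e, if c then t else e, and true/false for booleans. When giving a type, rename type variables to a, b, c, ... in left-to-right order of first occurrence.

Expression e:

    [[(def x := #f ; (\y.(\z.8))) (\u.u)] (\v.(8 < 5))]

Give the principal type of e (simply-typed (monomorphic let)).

Answer: Int

Working:
let x : Bool
\z._ : b -> Int
\y._ : a -> b -> Int
u : c
\u._ : c -> c
  unify a -> b -> Int ~ (c -> c) -> d
  unify a ~ c -> c
  unify b -> Int ~ d
_ _ : b -> Int
  unify Int ~ Int
  unify Int ~ Int
\v._ : e -> Bool
  unify b -> Int ~ (e -> Bool) -> f
  unify b ~ e -> Bool
  unify Int ~ f
_ _ : Int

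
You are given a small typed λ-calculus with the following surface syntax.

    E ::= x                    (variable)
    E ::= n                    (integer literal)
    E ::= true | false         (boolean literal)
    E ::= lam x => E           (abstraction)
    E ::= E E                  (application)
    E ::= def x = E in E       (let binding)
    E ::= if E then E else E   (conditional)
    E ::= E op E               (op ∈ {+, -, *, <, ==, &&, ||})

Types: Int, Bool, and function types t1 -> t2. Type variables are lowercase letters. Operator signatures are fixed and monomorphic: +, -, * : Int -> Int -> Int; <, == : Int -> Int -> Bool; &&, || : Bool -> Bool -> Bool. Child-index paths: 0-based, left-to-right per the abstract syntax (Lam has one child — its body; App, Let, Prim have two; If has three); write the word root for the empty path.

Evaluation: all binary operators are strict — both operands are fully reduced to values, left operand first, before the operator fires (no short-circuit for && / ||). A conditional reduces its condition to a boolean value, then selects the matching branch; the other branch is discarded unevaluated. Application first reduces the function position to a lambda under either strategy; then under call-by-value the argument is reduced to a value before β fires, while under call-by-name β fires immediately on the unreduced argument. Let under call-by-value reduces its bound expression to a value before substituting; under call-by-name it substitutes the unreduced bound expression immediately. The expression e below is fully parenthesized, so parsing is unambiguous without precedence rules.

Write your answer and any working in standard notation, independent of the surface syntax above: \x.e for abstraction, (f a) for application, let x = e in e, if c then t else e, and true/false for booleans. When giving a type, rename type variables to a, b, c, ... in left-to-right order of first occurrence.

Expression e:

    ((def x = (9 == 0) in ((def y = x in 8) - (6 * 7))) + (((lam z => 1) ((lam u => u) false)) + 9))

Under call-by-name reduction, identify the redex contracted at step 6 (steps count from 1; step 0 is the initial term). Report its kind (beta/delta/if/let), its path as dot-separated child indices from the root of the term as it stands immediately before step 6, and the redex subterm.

Derivation:
step 0: ((let x = (9 == 0) in ((let y = x in 8) - (6 * 7))) + (((\z.1) ((\u.u) false)) + 9))
step 1: [let@0] (((let y = (9 == 0) in 8) - (6 * 7)) + (((\z.1) ((\u.u) false)) + 9))
step 2: [let@0.0] ((8 - (6 * 7)) + (((\z.1) ((\u.u) false)) + 9))
step 3: [delta@0.1] ((8 - 42) + (((\z.1) ((\u.u) false)) + 9))
step 4: [delta@0] (-34 + (((\z.1) ((\u.u) false)) + 9))
step 5: [beta@1.0] (-34 + (1 + 9))
step 6: [delta@1] (-34 + 10)

Answer: delta at 1 : (1 + 9)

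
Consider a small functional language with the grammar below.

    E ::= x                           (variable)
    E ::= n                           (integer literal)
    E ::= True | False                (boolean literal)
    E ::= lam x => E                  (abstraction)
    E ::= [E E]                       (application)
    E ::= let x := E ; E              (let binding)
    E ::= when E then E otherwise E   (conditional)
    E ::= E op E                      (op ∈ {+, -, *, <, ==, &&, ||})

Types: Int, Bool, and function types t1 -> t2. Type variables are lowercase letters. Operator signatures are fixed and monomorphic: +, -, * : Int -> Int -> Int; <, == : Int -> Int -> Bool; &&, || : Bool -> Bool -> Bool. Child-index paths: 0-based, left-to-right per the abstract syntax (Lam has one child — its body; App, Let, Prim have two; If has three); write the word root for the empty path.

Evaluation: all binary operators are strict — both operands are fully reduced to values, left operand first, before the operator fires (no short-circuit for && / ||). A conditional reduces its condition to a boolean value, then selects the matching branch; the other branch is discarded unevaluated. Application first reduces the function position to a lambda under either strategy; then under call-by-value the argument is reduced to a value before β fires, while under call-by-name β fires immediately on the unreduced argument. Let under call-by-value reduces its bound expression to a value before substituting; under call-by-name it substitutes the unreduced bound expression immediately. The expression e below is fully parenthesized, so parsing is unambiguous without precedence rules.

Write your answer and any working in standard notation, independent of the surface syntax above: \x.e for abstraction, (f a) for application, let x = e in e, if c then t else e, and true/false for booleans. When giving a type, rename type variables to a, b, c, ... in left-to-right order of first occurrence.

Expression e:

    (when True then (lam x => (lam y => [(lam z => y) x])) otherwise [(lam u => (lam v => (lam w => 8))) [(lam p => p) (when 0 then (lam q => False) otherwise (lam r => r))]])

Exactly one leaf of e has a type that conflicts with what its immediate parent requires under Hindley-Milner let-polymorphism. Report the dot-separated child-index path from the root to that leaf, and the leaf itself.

Answer: 2.1.1.0 : 0

Working:
  unify Bool ~ Bool
y : b
\z._ : c -> b
x : a
  unify c -> b ~ a -> d
  unify c ~ a
  unify b ~ d
_ _ : d
\y._ : d -> d
\x._ : a -> d -> d
\w._ : g -> Int
\v._ : f -> g -> Int
\u._ : e -> f -> g -> Int
p : h
\p._ : h -> h
  unify Int ~ Bool
  FAIL: mismatch Int ~ Bool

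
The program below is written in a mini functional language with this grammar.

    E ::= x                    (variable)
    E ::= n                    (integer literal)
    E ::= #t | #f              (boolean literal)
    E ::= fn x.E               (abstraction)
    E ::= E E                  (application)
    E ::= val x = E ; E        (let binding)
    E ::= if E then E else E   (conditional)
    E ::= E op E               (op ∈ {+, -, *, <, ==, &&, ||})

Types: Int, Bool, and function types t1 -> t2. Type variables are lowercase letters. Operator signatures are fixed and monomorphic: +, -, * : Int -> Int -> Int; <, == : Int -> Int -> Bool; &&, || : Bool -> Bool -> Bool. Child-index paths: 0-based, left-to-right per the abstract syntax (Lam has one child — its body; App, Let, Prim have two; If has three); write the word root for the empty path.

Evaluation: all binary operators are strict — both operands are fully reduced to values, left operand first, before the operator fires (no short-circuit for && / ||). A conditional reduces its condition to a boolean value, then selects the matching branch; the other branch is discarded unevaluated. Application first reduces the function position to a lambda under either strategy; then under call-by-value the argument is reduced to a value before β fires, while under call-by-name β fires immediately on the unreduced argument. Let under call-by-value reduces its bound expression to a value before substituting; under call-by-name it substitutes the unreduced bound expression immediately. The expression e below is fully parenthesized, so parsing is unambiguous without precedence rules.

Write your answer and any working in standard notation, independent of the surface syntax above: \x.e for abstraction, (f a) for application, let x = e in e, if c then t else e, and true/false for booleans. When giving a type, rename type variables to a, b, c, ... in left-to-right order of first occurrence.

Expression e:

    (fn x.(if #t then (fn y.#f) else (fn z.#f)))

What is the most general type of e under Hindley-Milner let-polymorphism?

Answer: a -> b -> Bool

Working:
  unify Bool ~ Bool
\y._ : b -> Bool
\z._ : c -> Bool
  unify b -> Bool ~ c -> Bool
  unify b ~ c
  unify Bool ~ Bool
\x._ : a -> c -> Bool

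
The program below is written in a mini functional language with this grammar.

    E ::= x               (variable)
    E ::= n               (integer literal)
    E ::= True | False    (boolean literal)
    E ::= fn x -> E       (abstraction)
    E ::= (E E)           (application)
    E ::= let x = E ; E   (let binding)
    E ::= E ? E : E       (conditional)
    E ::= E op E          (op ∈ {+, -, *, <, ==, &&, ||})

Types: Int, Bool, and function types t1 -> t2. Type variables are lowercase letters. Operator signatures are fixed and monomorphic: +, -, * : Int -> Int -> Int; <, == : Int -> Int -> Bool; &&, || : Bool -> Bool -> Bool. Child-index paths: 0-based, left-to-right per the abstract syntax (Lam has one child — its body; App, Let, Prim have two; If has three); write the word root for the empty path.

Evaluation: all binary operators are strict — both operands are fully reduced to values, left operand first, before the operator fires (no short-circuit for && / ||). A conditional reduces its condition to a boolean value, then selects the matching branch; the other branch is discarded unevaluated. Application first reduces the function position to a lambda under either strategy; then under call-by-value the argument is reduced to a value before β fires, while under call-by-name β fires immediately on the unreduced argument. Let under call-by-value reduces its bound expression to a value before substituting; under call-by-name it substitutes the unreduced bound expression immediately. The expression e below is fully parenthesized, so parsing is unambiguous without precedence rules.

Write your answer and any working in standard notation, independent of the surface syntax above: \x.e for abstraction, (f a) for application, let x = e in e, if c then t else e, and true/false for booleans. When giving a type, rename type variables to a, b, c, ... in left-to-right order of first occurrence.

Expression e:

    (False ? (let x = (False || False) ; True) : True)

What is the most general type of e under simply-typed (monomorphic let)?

Answer: Bool

Working:
  unify Bool ~ Bool
  unify Bool ~ Bool
  unify Bool ~ Bool
let x : Bool
  unify Bool ~ Bool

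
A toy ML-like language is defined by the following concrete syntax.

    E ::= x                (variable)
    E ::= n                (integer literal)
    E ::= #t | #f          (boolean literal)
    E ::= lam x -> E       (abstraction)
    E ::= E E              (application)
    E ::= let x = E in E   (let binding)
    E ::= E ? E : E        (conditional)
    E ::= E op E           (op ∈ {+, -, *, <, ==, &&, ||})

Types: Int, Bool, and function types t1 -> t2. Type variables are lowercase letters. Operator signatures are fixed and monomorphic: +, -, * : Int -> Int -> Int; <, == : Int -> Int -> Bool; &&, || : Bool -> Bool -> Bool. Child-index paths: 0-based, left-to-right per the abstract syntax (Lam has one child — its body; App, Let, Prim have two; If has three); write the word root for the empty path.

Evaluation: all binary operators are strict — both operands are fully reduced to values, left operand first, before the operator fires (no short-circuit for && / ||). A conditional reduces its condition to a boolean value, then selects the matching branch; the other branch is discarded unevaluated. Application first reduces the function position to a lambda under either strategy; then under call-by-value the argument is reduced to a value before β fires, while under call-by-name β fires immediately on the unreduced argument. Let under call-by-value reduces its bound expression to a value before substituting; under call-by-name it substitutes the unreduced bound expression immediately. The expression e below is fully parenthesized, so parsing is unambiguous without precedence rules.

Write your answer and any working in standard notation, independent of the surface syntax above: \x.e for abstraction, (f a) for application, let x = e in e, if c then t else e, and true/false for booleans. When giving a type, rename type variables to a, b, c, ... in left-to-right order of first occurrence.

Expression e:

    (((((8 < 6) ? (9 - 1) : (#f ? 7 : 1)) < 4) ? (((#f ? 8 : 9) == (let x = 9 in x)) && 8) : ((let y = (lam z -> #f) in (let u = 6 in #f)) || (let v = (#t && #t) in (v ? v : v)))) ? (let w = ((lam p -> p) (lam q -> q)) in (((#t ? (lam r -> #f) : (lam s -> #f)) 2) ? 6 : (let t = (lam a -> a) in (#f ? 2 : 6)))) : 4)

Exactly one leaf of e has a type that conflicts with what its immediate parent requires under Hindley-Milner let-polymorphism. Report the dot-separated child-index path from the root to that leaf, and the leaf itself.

Trace:
  unify Int ~ Int
  unify Int ~ Int
  unify Bool ~ Bool
  unify Int ~ Int
  unify Int ~ Int
  unify Bool ~ Bool
  unify Int ~ Int
  unify Int ~ Int
  unify Int ~ Int
  unify Int ~ Int
  unify Bool ~ Bool
  unify Bool ~ Bool
  unify Int ~ Int
  unify Int ~ Int
let x : Int
x : Int
  unify Int ~ Int
  unify Bool ~ Bool
  unify Int ~ Bool
  FAIL: mismatch Int ~ Bool

Answer: 0.1.1 : 8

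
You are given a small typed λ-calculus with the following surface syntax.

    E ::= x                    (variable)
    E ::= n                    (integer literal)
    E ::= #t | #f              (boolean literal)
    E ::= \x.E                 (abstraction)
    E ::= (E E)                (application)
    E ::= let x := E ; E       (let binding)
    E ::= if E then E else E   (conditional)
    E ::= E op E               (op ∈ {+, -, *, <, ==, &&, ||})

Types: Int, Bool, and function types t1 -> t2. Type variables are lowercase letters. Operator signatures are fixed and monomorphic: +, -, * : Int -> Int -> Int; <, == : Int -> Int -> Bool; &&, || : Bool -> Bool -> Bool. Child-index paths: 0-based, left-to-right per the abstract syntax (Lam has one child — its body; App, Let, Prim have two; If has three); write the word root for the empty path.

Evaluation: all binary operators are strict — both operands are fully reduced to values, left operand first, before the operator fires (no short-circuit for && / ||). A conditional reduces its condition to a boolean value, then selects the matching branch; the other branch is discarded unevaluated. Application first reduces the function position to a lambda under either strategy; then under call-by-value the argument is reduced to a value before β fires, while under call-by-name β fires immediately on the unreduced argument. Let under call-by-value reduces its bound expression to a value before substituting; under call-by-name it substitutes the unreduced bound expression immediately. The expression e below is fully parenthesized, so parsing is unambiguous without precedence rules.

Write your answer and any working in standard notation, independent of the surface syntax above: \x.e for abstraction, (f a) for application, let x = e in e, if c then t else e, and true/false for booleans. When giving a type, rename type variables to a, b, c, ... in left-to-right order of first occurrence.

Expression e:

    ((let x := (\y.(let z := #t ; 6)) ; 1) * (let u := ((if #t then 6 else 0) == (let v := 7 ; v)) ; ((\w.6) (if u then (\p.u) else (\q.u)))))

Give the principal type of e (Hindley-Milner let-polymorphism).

Trace:
let z : Bool
\y._ : a -> Int
let x : forall. a -> Int
  unify Int ~ Int
  unify Bool ~ Bool
  unify Int ~ Int
  unify Int ~ Int
let v : Int
v : Int
  unify Int ~ Int
let u : Bool
\w._ : b -> Int
u : Bool
  unify Bool ~ Bool
u : Bool
\p._ : c -> Bool
u : Bool
\q._ : d -> Bool
  unify c -> Bool ~ d -> Bool
  unify c ~ d
  unify Bool ~ Bool
  unify b -> Int ~ (d -> Bool) -> e
  unify b ~ d -> Bool
  unify Int ~ e
_ _ : Int
  unify Int ~ Int

Answer: Int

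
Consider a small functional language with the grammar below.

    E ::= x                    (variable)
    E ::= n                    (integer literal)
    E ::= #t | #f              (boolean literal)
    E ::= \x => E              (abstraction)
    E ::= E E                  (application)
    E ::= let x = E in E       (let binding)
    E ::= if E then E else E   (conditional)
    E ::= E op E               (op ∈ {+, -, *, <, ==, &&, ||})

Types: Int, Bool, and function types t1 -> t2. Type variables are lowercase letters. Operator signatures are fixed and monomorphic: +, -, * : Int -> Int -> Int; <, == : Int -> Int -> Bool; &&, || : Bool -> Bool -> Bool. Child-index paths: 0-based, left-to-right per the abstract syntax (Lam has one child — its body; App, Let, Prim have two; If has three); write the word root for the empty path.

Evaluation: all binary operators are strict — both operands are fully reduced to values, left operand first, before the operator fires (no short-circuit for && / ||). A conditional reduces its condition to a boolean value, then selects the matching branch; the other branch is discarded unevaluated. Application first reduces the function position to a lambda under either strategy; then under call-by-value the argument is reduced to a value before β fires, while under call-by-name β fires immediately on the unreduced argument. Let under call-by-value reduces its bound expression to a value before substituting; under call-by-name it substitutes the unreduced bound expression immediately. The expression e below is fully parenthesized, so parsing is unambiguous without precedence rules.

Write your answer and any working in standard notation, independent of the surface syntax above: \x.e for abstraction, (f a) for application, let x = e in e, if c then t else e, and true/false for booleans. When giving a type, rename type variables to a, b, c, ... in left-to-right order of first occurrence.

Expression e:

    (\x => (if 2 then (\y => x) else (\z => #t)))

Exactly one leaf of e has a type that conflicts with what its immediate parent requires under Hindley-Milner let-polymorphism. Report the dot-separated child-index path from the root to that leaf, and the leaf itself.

Trace:
  unify Int ~ Bool
  FAIL: mismatch Int ~ Bool

Answer: 0.0 : 2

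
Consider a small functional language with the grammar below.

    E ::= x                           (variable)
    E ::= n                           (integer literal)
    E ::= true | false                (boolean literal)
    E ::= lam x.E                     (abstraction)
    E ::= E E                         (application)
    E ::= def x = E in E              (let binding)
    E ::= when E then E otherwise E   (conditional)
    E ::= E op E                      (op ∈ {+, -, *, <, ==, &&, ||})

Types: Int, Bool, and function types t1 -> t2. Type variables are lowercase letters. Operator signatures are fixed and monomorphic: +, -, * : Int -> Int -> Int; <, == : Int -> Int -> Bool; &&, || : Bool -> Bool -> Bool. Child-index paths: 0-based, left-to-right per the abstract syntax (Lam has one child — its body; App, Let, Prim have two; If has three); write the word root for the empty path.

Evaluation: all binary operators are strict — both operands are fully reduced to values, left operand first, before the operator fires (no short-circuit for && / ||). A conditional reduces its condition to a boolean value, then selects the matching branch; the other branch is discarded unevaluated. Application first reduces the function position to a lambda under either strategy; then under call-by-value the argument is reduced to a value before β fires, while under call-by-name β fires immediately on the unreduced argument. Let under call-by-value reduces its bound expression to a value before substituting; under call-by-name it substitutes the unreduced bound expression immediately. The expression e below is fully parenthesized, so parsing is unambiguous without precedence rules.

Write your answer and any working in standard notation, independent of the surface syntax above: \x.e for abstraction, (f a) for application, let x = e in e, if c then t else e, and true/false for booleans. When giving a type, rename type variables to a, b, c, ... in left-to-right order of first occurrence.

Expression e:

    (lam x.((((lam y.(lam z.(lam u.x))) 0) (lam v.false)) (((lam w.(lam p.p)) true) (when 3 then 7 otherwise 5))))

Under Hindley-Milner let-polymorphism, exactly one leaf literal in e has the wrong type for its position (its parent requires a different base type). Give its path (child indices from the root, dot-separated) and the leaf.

Answer: 0.1.1.0 : 3

Working:
x : a
\u._ : d -> a
\z._ : c -> d -> a
\y._ : b -> c -> d -> a
  unify b -> c -> d -> a ~ Int -> e
  unify b ~ Int
  unify c -> d -> a ~ e
_ _ : c -> d -> a
\v._ : f -> Bool
  unify c -> d -> a ~ (f -> Bool) -> g
  unify c ~ f -> Bool
  unify d -> a ~ g
_ _ : d -> a
p : i
\p._ : i -> i
\w._ : h -> i -> i
  unify h -> i -> i ~ Bool -> j
  unify h ~ Bool
  unify i -> i ~ j
_ _ : i -> i
  unify Int ~ Bool
  FAIL: mismatch Int ~ Bool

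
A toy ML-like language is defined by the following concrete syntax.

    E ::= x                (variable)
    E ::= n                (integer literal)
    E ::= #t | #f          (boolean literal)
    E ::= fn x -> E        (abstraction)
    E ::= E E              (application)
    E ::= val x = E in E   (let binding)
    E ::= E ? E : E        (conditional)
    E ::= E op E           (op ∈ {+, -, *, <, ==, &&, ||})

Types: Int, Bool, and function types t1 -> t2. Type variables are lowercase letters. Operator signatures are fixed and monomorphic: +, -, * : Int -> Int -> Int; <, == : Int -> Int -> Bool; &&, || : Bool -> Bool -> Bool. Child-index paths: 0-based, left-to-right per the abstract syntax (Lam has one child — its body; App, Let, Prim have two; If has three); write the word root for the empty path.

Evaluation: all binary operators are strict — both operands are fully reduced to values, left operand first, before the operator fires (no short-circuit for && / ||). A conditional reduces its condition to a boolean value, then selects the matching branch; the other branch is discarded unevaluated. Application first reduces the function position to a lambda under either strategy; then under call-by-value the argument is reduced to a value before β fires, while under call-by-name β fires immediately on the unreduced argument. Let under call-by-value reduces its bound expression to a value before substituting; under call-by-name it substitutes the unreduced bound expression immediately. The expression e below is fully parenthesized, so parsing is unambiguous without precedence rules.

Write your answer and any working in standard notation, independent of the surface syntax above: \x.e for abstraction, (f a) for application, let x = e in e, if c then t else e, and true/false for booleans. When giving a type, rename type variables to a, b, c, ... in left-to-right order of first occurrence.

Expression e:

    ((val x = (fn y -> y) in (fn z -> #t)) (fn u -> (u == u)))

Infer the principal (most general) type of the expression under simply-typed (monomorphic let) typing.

Answer: Bool

Derivation:
y : a
\y._ : a -> a
let x : a -> a
\z._ : b -> Bool
u : c
  unify c ~ Int
u : Int
  unify Int ~ Int
\u._ : Int -> Bool
  unify b -> Bool ~ (Int -> Bool) -> d
  unify b ~ Int -> Bool
  unify Bool ~ d
_ _ : Bool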